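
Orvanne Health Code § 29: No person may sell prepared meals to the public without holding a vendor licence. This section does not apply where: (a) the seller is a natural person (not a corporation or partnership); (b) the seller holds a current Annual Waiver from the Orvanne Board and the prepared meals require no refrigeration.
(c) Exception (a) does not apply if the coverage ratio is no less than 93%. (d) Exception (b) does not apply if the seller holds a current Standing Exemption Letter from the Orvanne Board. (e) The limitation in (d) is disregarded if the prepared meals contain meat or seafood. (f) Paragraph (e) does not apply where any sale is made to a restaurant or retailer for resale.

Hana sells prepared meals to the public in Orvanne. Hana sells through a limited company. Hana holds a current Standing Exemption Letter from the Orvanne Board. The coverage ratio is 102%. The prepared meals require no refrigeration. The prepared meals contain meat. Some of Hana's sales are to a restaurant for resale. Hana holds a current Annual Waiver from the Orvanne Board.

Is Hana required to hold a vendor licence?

Yes — Hana must hold a vendor licence.

Exception (a) fails — the seller operates through a limited company.
Exception (b): a current Annual Waiver is held; the prepared meals are shelf-stable — every condition holds. Turning to paragraphs (d)–(f): (d) applies — a current Standing Exemption Letter is held. (e) would limit (d) — the prepared meals contain meat — but (f) sets (e) aside: (f) is engaged — some sales are to a restaurant for resale. (b) is therefore removed.
Every exception is unavailable, so the rule governs.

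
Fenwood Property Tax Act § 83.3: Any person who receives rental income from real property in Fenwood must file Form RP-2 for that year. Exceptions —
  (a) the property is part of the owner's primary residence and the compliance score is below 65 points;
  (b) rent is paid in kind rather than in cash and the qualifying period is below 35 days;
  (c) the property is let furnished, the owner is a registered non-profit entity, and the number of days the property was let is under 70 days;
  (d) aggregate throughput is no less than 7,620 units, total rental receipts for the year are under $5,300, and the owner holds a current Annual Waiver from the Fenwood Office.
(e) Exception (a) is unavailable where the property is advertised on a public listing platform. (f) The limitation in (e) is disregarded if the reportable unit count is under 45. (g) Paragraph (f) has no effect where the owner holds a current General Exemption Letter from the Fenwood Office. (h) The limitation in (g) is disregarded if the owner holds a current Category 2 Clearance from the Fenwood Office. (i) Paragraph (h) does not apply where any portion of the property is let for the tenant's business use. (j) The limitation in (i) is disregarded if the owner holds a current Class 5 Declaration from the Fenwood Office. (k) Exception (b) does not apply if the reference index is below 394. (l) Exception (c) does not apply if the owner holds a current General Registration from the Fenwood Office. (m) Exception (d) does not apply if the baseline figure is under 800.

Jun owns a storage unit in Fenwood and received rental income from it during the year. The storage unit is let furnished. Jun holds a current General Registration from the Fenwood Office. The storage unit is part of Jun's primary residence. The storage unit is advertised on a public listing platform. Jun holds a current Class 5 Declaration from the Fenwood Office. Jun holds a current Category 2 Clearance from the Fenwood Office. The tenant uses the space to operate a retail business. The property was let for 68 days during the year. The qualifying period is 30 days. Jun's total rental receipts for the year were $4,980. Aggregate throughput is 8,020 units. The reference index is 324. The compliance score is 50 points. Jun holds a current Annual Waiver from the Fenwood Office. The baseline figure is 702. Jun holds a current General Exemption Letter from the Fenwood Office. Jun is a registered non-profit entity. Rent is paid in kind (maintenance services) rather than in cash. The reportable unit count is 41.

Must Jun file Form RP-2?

Exception (a)'s conditions are all satisfied: the storage unit is part of the primary residence; the compliance score is 50 points, below the 65 points limit. Applying paragraphs (e)–(j): (e) would limit (a) — the property is publicly advertised — but (f) sets (e) aside: (f) applies — the reportable unit count is 41, under the 45 limit. (g) would limit (f) — a current General Exemption Letter is held — but (h) sets (g) aside: (h) operates against (g): a current Category 2 Clearance is held. (i) would limit (h) — the space is let for business use — but (j) sets (i) aside: (j) is triggered — a current Class 5 Declaration is held. Exception (a) stands.
Exception (b): rent is paid in kind; the qualifying period is 30 days, below the 35 days limit — every condition holds. But: (k) operates — the reference index is 324, below the 394 limit. Exception (b) does not apply.
All of (c)'s requirements are met (the property is let furnished; Jun is a registered non-profit; the number of days the property was let is 68 days, under the 70 days limit). However, paragraph (l) must be considered: (l) is triggered — a current General Registration is held. (c) is therefore removed.
Exception (d) is satisfied on its face — aggregate throughput is 8,020 units, meeting the 7,620 units threshold; total rental receipts for the year are $4,980, under the $5,300 limit; a current Annual Waiver is held. But: (m) operates against (d): the baseline figure is 702, under the 800 limit. (d) is therefore removed.

No — exception (a) applies; Jun is not required to file Form RP-2.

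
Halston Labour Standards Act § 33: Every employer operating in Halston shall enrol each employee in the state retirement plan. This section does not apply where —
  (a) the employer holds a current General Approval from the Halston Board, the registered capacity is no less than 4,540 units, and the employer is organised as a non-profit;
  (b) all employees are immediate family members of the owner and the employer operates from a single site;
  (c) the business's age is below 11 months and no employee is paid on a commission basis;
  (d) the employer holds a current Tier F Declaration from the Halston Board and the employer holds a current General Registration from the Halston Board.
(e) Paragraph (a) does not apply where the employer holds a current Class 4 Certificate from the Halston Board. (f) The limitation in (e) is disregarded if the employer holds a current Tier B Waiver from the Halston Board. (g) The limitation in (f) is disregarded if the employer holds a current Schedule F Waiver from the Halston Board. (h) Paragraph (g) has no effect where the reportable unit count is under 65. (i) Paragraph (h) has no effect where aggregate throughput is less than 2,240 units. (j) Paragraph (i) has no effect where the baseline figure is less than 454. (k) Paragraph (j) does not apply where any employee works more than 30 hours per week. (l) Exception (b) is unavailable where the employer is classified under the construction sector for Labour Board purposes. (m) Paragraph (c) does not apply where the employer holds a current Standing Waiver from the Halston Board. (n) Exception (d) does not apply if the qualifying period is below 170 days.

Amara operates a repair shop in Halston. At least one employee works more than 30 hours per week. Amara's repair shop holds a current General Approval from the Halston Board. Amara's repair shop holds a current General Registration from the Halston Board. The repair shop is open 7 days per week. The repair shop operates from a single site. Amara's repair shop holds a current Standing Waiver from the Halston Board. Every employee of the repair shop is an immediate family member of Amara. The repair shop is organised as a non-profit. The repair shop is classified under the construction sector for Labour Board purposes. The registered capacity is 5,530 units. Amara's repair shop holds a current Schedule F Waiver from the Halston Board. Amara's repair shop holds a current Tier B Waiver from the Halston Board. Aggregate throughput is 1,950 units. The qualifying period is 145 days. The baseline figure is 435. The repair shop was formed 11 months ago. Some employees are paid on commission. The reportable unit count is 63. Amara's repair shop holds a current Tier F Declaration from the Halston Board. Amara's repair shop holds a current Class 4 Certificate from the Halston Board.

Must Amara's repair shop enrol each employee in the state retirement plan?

All of (a)'s requirements are met (a current General Approval is held; the registered capacity is 5,530 units, meeting the 4,540 units threshold; the employer is a non-profit). However, paragraphs (e)–(k) must be considered: (e) operates against (a): a current Class 4 Certificate is held. (f) applies (a current Tier B Waiver is held), but is set aside by (g): (g) operates — a current Schedule F Waiver is held. (h) would limit (g) — the reportable unit count is 63, under the 65 limit — but (i) sets (h) aside: (i) applies — aggregate throughput is 1,950 units, less than the 2,240 units limit. (j) would limit (i) — the baseline figure is 435, less than the 454 limit — but (k) sets (j) aside: (k) operates against (j): at least one employee exceeds 30 hours/week. So (a) is unavailable.
Exception (b)'s conditions are all satisfied: every employee is an immediate family member; the employer operates from a single site. Turning to paragraph (l): (l) is engaged — the repair shop is classified under the construction sector. (b) is therefore removed.
Exception (c) does not apply: the business's age is 11 months, not below 11 months.
Exception (d) is satisfied on its face — a current Tier F Declaration is held; a current General Registration is held. But applying paragraph (n): (n) is triggered — the qualifying period is 145 days, below the 170 days limit. Exception (d) does not apply.
No exception displaces § 33.

Yes — Amara's repair shop must enrol each employee in the state retirement plan.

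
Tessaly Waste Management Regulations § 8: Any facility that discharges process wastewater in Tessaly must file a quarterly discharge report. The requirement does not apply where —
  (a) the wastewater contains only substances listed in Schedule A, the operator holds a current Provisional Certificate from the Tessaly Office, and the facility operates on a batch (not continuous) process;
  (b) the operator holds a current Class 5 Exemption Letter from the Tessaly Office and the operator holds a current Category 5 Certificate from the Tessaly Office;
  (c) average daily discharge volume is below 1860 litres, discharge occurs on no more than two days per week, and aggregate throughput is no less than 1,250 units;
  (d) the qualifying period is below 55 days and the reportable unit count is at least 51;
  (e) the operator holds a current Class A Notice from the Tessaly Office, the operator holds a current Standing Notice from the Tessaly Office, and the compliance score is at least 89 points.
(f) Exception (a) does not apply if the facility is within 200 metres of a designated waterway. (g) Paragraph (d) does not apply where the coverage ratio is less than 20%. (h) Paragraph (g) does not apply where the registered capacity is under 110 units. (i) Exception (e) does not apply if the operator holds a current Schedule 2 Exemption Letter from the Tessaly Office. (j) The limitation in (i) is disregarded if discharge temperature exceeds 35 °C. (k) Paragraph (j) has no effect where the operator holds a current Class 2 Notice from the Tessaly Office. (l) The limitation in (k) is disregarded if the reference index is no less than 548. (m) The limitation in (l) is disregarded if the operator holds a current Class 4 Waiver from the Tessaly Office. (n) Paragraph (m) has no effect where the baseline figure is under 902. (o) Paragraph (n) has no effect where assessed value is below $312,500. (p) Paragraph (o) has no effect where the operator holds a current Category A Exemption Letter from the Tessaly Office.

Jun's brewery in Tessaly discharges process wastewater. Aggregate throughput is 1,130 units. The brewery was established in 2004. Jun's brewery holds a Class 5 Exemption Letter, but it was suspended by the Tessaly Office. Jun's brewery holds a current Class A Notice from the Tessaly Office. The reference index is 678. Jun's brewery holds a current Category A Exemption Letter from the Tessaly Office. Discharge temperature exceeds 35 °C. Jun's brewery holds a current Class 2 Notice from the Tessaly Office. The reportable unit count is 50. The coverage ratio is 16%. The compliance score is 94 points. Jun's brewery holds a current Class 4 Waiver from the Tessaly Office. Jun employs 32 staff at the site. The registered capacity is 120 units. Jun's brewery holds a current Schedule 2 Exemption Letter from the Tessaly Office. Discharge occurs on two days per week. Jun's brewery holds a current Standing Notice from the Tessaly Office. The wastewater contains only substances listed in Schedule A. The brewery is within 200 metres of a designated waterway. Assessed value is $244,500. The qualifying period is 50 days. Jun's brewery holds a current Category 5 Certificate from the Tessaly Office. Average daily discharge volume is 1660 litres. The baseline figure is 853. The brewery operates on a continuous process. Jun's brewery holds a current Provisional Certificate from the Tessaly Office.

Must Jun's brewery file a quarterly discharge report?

Exception (a) fails — the facility operates on a continuous process.
Exception (b) fails — the Class 5 Exemption Letter is not current.
Exception (c) requires that aggregate throughput is no less than 1,250 units; but aggregate throughput is 1,130 units, short of 1,250 units, so (c) is unavailable.
Exception (d) fails — the reportable unit count is 50, short of 51.
Exception (e): a current Class A Notice is held; a current Standing Notice is held; the compliance score is 94 points, meeting the 89 points threshold — every condition holds. As to paragraphs (i)–(p): (i) is engaged (a current Schedule 2 Exemption Letter is held), but is set aside by (j): (j) operates against (i): discharge temperature exceeds 35 °C. (k) would limit (j) — a current Class 2 Notice is held — but (l) sets (k) aside: (l) operates against (k): the reference index is 678, meeting the 548 threshold. (m) applies (a current Class 4 Waiver is held), but yields to (n): (n) is triggered — the baseline figure is 853, under the 902 limit. (o) would limit (n) — assessed value is $244,500, below the $312,500 limit — but (p) sets (o) aside: (p) is triggered — a current Category A Exemption Letter is held. (e) remains available.

No — exception (e) applies; Jun's brewery is not required to file a quarterly discharge report.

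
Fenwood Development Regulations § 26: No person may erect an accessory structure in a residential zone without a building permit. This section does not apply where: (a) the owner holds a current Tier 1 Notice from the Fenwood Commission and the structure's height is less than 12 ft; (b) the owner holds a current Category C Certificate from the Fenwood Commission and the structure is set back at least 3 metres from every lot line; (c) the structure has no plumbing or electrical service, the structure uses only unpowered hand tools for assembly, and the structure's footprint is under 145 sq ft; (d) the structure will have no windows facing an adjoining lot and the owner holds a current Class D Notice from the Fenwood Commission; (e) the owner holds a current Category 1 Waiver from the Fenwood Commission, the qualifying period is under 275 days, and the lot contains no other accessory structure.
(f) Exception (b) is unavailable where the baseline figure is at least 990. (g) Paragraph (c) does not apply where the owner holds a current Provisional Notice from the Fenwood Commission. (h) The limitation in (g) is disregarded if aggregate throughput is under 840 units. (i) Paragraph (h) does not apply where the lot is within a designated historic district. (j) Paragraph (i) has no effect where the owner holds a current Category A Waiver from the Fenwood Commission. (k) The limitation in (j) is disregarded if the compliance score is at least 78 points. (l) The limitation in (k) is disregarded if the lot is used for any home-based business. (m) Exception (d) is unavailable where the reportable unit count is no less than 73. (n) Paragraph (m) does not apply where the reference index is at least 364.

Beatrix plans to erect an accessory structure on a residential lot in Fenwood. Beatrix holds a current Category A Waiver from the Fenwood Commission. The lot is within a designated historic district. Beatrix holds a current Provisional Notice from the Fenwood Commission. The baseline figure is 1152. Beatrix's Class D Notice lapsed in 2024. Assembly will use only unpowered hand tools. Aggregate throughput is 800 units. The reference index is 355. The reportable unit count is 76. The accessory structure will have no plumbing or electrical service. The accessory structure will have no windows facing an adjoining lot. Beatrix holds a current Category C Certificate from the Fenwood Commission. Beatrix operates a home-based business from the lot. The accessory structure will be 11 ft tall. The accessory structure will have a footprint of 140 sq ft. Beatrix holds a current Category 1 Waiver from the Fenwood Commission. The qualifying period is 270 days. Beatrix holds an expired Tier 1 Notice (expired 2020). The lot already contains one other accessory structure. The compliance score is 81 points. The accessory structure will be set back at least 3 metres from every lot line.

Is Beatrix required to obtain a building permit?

Exception (a) fails — there is no Tier 1 Notice in force.
Exception (b): a current Category C Certificate is held; the setback is at least 3 m on every side — every condition holds. Turning to paragraph (f): (f) operates against (b): the baseline figure is 1,152, meeting the 990 threshold. So (b) is unavailable.
Exception (c): there is no plumbing or electrical service; assembly uses only hand tools; the structure's footprint is 140 sq ft, under the 145 sq ft limit — every condition holds. Applying paragraphs (g)–(l): (g) would limit (c) — a current Provisional Notice is held — but (h) sets (g) aside: (h) operates against (g): aggregate throughput is 800 units, under the 840 units limit. (i) applies (the lot is in a historic district), but is overridden by (j): (j) operates against (i): a current Category A Waiver is held. (k) operates (the compliance score is 81 points, meeting the 78 points threshold), but is set aside by (l): (l) operates — a home-based business operates on the lot. (c) remains available.
Exception (d) does not apply: the Class D Notice is not current.
Exception (e) fails — the lot already has another accessory structure.

No — exception (c) applies; Beatrix does not need a building permit.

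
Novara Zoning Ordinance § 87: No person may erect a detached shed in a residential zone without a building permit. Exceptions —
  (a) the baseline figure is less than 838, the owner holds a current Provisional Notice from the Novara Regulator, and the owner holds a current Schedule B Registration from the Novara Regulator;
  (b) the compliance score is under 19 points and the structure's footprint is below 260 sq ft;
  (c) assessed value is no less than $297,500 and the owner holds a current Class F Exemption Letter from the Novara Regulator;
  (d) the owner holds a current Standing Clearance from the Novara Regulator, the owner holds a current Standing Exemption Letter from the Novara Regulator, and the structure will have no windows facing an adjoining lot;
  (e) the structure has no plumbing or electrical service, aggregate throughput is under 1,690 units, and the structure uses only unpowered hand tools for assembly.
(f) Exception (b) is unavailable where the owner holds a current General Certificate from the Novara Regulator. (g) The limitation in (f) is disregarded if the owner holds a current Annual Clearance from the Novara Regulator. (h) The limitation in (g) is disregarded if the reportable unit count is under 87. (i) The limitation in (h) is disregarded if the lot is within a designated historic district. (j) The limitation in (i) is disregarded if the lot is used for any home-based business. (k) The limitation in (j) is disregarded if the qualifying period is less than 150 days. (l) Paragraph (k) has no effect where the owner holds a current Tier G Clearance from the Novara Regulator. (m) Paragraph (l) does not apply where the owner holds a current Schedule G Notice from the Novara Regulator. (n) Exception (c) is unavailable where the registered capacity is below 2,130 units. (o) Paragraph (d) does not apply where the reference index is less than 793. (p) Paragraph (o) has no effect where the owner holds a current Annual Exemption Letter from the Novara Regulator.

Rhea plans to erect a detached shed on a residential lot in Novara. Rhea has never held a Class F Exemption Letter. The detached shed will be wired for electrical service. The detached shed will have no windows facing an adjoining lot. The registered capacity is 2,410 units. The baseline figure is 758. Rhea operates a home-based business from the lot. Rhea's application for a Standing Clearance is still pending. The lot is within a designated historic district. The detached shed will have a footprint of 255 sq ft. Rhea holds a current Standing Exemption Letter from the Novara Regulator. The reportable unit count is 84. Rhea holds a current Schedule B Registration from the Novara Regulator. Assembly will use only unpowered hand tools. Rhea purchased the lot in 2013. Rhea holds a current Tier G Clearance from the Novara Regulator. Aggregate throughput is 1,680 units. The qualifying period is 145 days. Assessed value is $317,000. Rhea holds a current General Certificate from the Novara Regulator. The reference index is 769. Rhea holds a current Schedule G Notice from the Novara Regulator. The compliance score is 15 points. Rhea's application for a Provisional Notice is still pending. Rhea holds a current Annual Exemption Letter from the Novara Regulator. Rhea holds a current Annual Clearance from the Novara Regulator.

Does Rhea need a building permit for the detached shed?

No — exception (b) applies; Rhea does not need a building permit.

Exception (a) does not apply: no current Provisional Notice is held.
All of (b)'s requirements are met (the compliance score is 15 points, under the 19 points limit; the structure's footprint is 255 sq ft, below the 260 sq ft limit). As to paragraphs (f)–(m): (f) applies (a current General Certificate is held), but is itself disapplied by (g): (g) operates against (f): a current Annual Clearance is held. (h) is triggered (the reportable unit count is 84, under the 87 limit), but is overridden by (i): (i) operates against (h): the lot is in a historic district. (j) would limit (i) — a home-based business operates on the lot — but (k) sets (j) aside: (k) operates against (j): the qualifying period is 145 days, less than the 150 days limit. (l) would limit (k) — a current Tier G Clearance is held — but (m) sets (l) aside: (m) is engaged — a current Schedule G Notice is held. (b) remains available.
Exception (c) does not apply: no current Class F Exemption Letter is held.
Exception (d) fails — no current Standing Clearance is held.
Exception (e) does not apply: electrical service is planned.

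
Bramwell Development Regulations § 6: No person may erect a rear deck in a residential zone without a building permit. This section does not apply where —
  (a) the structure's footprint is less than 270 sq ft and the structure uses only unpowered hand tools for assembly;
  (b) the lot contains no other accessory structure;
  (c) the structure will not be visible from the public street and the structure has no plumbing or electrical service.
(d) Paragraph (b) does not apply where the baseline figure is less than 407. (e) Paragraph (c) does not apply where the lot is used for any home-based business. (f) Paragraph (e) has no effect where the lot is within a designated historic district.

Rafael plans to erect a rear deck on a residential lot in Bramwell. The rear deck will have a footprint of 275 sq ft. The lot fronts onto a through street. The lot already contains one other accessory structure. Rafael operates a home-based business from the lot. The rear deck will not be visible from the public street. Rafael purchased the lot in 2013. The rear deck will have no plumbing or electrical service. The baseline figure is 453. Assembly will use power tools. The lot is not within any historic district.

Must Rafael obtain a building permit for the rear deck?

Exception (a) fails — the structure's footprint is 275 sq ft, not less than 270 sq ft.
Exception (b) does not apply: the lot already has another accessory structure.
Exception (c): the structure will not be visible from the street; there is no plumbing or electrical service — every condition holds. But: (e) is triggered — a home-based business operates on the lot. (f), which would lift (e), does not operate here — the lot is not in a historic district. So (c) is unavailable.
No exception displaces § 6.

Yes — Rafael must obtain a building permit.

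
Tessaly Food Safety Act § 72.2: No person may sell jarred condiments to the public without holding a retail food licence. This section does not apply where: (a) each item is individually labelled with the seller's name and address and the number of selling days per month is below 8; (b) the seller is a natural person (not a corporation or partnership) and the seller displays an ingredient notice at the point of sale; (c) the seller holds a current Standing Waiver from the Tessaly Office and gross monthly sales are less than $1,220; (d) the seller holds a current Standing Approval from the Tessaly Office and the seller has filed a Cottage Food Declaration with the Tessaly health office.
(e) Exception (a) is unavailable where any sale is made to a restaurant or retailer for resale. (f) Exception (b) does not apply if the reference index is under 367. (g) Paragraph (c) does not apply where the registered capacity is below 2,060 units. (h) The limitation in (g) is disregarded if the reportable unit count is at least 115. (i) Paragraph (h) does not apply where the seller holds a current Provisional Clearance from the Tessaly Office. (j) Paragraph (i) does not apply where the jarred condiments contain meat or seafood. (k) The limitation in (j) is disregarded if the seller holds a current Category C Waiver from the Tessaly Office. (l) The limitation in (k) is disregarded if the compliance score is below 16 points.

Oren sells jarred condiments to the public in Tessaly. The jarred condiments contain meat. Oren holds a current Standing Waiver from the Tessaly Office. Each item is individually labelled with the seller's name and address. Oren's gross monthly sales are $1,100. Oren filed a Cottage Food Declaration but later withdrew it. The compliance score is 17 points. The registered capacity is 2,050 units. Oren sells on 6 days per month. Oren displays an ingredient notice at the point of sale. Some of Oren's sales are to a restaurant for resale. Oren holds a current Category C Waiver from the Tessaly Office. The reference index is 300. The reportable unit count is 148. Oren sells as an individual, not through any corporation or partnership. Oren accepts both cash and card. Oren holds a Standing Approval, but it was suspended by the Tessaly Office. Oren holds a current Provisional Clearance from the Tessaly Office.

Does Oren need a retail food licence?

Yes — Oren must hold a retail food licence.

Exception (a) is satisfied on its face — items are individually labelled; the number of selling days per month is 6, below the 8 limit. Turning to paragraph (e): (e) operates — some sales are to a restaurant for resale. (a) is therefore removed.
All of (b)'s requirements are met (the seller is a natural person; an ingredient notice is displayed). But applying paragraph (f): (f) operates against (b): the reference index is 300, under the 367 limit. So (b) is unavailable.
Exception (c) is satisfied on its face — a current Standing Waiver is held; gross monthly sales are $1,100, less than the $1,220 limit. But: (g) operates against (c): the registered capacity is 2,050 units, below the 2,060 units limit. (h) applies (the reportable unit count is 148, meeting the 115 threshold), but is overridden by (i): (i) operates against (h): a current Provisional Clearance is held. (j) would limit (i) — the jarred condiments contain meat — but (k) sets (j) aside: (k) operates — a current Category C Waiver is held. (l), which would lift (k), is not engaged — the compliance score is 17 points, not below 16 points. Exception (c) does not apply.
Exception (d) fails — there is no Standing Approval in force.
No exception displaces § 72.2.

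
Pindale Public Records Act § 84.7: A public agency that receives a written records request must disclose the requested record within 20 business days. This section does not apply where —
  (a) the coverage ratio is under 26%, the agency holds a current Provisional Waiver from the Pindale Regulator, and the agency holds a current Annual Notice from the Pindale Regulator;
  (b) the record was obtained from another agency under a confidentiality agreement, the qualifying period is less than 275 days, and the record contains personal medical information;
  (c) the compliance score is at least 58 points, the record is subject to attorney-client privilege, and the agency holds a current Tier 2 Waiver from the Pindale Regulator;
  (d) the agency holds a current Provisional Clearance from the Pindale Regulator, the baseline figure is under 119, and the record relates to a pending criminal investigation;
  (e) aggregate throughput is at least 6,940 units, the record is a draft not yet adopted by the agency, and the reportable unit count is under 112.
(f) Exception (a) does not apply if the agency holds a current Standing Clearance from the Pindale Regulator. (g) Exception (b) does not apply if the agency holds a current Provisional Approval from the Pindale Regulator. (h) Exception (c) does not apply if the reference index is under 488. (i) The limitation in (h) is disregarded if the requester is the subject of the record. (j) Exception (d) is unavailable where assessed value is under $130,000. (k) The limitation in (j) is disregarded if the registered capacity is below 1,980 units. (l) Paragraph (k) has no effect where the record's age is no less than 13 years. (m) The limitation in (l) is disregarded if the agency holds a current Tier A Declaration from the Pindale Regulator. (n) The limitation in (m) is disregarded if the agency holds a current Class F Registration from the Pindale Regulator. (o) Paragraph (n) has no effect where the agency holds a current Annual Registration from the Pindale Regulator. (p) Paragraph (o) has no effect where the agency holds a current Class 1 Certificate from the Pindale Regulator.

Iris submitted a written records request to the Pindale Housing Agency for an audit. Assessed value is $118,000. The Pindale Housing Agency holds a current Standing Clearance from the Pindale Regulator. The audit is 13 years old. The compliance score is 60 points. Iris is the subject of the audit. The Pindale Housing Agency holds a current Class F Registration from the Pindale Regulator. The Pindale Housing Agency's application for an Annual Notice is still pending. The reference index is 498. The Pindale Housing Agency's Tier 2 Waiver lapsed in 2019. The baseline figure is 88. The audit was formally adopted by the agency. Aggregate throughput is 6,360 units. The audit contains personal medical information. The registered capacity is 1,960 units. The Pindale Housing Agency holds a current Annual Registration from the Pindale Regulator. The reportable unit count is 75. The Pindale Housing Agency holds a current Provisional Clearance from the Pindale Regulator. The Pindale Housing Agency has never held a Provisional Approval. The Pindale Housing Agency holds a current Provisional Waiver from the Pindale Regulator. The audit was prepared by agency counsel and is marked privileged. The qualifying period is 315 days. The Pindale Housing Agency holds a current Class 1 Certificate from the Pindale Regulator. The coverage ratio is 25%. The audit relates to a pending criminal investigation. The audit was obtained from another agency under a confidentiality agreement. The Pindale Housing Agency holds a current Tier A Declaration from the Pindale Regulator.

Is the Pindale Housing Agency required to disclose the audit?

Yes — the Pindale Housing Agency must disclose the audit.

Exception (a) fails — the Annual Notice is not current.
Exception (b) requires that the qualifying period is less than 275 days; but the qualifying period is 315 days, not less than 275 days, so (b) is unavailable.
Exception (c) fails — there is no Tier 2 Waiver in force.
Exception (d)'s conditions are all satisfied: a current Provisional Clearance is held; the baseline figure is 88, under the 119 limit; the audit relates to a pending investigation. But: (j) is triggered — assessed value is $118,000, under the $130,000 limit. (k) operates (the registered capacity is 1,960 units, below the 1,980 units limit), but yields to (l): (l) applies — the record's age is 13 years, meeting the 13 years threshold. (m) would limit (l) — a current Tier A Declaration is held — but (n) sets (m) aside: (n) operates against (m): a current Class F Registration is held. (o) applies (a current Annual Registration is held), but is displaced by (p): (p) operates against (o): a current Class 1 Certificate is held. (d) is therefore removed.
Exception (e) does not apply: aggregate throughput is 6,360 units, short of 6,940 units.
No exception displaces § 84.7.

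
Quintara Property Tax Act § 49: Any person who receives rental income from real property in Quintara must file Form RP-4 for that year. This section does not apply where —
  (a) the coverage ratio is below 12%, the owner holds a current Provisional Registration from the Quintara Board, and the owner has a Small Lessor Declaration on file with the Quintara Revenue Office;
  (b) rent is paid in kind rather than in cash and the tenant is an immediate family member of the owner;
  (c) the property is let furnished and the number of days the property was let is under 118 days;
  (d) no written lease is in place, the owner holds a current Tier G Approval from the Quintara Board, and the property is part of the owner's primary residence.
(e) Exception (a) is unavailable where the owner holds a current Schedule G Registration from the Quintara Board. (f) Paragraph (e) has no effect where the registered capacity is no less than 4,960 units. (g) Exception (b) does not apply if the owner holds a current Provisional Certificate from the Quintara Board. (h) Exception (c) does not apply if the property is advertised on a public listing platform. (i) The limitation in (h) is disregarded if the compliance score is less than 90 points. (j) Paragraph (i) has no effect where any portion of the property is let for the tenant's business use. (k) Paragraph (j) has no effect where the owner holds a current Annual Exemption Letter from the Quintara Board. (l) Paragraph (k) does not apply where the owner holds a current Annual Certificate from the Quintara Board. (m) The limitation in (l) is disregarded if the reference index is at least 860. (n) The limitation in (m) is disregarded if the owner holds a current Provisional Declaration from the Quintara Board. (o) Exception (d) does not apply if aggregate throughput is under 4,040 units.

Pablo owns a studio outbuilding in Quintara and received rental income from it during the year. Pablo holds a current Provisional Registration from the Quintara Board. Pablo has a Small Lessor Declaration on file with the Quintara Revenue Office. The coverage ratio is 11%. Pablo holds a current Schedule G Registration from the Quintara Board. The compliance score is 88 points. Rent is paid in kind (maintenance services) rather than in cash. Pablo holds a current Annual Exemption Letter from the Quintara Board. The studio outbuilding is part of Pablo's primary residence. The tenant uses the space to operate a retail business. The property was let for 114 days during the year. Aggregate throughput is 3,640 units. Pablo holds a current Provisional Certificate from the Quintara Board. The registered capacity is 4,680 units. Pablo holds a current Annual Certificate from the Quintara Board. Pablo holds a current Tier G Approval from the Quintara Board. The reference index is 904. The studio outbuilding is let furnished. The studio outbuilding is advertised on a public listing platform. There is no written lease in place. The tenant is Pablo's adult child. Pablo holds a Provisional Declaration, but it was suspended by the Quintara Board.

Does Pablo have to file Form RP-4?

Exception (a): the coverage ratio is 11%, below the 12% limit; a current Provisional Registration is held; a Small Lessor Declaration is on file — every condition holds. But applying paragraphs (e)–(f): (e) is triggered — a current Schedule G Registration is held. (f), which would lift (e), is not engaged — the registered capacity is 4,680 units, short of 4,960 units. (a) is therefore removed.
Exception (b)'s conditions are all satisfied: rent is paid in kind; the tenant is an immediate family member. However, paragraph (g) must be considered: (g) operates against (b): a current Provisional Certificate is held. So (b) is unavailable.
All of (c)'s requirements are met (the property is let furnished; the number of days the property was let is 114 days, under the 118 days limit). As to paragraphs (h)–(n): (h) would limit (c) — the property is publicly advertised — but (i) sets (h) aside: (i) is triggered — the compliance score is 88 points, less than the 90 points limit. (j) would limit (i) — the space is let for business use — but (k) sets (j) aside: (k) operates against (j): a current Annual Exemption Letter is held. (l) applies (a current Annual Certificate is held), but is displaced by (m): (m) operates against (l): the reference index is 904, meeting the 860 threshold. (n) does not operate here (there is no Provisional Declaration in force), so (m) stands. So (c) applies.
Exception (d) is satisfied on its face — there is no written lease; a current Tier G Approval is held; the studio outbuilding is part of the primary residence. However, paragraph (o) must be considered: (o) operates against (d): aggregate throughput is 3,640 units, under the 4,040 units limit. (d) is therefore removed.

No — exception (c) applies; Pablo is not required to file Form RP-4.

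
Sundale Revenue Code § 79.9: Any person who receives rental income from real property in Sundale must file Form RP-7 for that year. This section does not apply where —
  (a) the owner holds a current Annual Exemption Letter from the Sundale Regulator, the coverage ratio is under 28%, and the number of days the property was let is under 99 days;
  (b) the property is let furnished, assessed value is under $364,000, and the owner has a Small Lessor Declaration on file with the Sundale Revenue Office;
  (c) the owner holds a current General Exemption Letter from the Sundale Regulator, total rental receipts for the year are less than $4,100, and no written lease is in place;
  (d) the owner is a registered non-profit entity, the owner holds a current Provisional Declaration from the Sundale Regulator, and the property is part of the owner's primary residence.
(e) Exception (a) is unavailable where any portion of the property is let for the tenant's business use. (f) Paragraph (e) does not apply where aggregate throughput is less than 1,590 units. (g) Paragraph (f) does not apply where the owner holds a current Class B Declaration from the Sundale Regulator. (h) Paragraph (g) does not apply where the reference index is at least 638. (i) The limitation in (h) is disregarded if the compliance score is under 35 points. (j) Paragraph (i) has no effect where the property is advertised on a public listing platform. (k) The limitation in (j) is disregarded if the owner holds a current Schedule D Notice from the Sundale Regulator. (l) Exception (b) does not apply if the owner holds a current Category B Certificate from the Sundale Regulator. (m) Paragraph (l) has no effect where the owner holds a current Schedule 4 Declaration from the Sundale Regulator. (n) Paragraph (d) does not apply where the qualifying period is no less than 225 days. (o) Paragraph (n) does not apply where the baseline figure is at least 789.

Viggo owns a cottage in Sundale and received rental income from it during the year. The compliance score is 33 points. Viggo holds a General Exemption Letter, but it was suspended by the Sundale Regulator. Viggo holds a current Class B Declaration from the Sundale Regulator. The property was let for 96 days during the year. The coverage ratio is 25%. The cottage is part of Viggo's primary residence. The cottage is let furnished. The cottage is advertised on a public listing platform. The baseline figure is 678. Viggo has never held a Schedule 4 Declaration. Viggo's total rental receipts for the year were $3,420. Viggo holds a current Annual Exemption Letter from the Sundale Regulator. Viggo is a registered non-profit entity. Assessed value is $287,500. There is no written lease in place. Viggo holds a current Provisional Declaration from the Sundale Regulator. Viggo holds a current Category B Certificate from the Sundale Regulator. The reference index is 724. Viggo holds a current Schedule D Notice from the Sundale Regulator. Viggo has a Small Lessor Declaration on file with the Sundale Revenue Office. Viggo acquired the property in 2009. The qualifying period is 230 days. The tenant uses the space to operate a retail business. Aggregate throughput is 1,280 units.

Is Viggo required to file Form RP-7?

Yes — Viggo must file Form RP-7.

Exception (a)'s conditions are all satisfied: a current Annual Exemption Letter is held; the coverage ratio is 25%, under the 28% limit; the number of days the property was let is 96 days, under the 99 days limit. But applying paragraphs (e)–(k): (e) applies — the space is let for business use. (f) would limit (e) — aggregate throughput is 1,280 units, less than the 1,590 units limit — but (g) sets (f) aside: (g) is triggered — a current Class B Declaration is held. (h) would limit (g) — the reference index is 724, meeting the 638 threshold — but (i) sets (h) aside: (i) operates against (h): the compliance score is 33 points, under the 35 points limit. (j) is triggered (the property is publicly advertised), but is displaced by (k): (k) operates — a current Schedule D Notice is held. Exception (a) does not apply.
All of (b)'s requirements are met (the property is let furnished; assessed value is $287,500, under the $364,000 limit; a Small Lessor Declaration is on file). Turning to paragraphs (l)–(m): (l) operates against (b): a current Category B Certificate is held. (m) is not engaged (the Schedule 4 Declaration is not current), so (l) stands. (b) is therefore removed.
Exception (c) does not apply: the General Exemption Letter is not current.
Exception (d): Viggo is a registered non-profit; a current Provisional Declaration is held; the cottage is part of the primary residence — every condition holds. But applying paragraphs (n)–(o): (n) operates against (d): the qualifying period is 230 days, meeting the 225 days threshold. (o), which would lift (n), is not triggered — the baseline figure is 678, short of 789. Exception (d) does not apply.
No exception is made out. Viggo falls within the general rule.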